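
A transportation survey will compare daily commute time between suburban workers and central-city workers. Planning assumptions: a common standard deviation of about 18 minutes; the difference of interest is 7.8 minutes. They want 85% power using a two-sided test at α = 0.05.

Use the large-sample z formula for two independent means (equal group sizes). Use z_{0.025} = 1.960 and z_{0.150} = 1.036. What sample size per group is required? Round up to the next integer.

n = 96 per group

n = (z_{α/2} + z_β)² · (σ₁² + σ₂²) / δ²
  = (1.960 + 1.036)² · (2·18² = 648) / 7.8²
  = 8.9760 · 648 / 60.84
  = 95.60
Round up → n = 96 per group.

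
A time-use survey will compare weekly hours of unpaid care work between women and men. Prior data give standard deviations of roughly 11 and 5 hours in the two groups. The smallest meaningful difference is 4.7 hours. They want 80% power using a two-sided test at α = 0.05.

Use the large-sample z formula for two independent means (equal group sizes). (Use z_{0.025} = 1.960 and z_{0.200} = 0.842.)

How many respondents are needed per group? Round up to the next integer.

n = 52 per group

n = (z_{α/2} + z_β)² · (σ₁² + σ₂²) / δ²
  = (1.960 + 0.842)² · (11² + 5² = 146) / 4.7²
  = 7.8512 · 146 / 22.09
  = 51.89
Round up → n = 52 per group.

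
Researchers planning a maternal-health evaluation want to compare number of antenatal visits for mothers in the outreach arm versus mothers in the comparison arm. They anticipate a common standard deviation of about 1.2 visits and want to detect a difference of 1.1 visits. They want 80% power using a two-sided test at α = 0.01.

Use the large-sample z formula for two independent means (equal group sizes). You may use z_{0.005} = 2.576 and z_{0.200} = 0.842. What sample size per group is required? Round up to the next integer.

n = (z_{α/2} + z_β)² · (σ₁² + σ₂²) / δ²
  = (2.576 + 0.842)² · (2·1.2² = 2.88) / 1.1²
  = 11.6827 · 2.88 / 1.21
  = 27.81
Round up → n = 28 per group.

n = 28 per group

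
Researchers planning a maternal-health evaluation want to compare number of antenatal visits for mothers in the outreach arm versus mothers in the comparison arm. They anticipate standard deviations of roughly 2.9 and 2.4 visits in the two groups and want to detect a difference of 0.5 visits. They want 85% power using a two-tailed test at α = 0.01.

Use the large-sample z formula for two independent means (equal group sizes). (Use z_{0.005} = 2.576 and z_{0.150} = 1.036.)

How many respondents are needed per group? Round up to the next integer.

n = 740 per group

n = (z_{α/2} + z_β)² · (σ₁² + σ₂²) / δ²
  = (2.576 + 1.036)² · (2.9² + 2.4² = 14.17) / 0.5²
  = 13.0465 · 14.17 / 0.25
  = 739.48
Round up → n = 740 per group.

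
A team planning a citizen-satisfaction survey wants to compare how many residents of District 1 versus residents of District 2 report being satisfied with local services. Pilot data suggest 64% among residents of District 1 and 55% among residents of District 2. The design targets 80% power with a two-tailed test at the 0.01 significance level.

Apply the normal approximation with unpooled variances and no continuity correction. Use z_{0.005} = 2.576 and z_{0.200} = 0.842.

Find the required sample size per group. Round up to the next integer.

n = 690 per group

n = (z_{α/2} + z_β)² · [p₁(1−p₁) + p₂(1−p₂)] / (p₁ − p₂)²
  = (2.576 + 0.842)² · (0.64·0.36 + 0.55·0.45) / (0.09)²
  = (3.418)² · (0.2304 + 0.2475) / 0.0081
  = 11.6827 · 0.4779 / 0.0081
  = 689.28
Round up → n = 690 per group.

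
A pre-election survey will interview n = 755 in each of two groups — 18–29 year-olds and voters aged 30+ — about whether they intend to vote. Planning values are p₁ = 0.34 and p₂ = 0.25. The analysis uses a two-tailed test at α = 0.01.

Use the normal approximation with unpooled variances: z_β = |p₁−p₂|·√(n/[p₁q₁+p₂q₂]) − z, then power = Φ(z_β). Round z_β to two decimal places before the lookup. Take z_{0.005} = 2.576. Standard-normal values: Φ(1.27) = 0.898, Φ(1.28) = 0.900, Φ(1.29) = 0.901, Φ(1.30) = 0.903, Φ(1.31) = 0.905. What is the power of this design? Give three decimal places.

z_β = |p₁−p₂|·√(n/[p₁q₁+p₂q₂]) − z_{α/2}
    = 0.09 · √(755/0.4119) − 2.576
    = 0.09 · 42.8132 − 2.576
    = 3.8532 − 2.576 = 1.2772 → 1.28
Power = Φ(1.28) = 0.900.

Power ≈ 0.900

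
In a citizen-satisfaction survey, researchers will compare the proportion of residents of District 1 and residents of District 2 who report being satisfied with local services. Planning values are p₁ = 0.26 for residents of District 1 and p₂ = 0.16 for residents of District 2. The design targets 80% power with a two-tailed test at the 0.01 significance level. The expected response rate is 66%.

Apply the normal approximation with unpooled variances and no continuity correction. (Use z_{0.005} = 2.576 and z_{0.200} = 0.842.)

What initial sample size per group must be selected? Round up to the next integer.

n = (z_{α/2} + z_β)² · [p₁(1−p₁) + p₂(1−p₂)] / (p₁ − p₂)²
  = (2.576 + 0.842)² · (0.26·0.74 + 0.16·0.84) / (0.10)²
  = (3.418)² · (0.1924 + 0.1344) / 0.0100
  = 11.6827 · 0.3268 / 0.0100
  = 381.79
Adjust for 66% response: 381.79 / 0.66 = 578.47.
Round up → n = 579 per group.

n = 579 per group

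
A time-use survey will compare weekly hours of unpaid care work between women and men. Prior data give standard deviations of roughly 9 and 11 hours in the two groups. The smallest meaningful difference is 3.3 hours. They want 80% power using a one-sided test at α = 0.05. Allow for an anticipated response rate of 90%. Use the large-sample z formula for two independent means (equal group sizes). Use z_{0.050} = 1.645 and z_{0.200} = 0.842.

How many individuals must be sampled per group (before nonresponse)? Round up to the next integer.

n = (z_α + z_β)² · (σ₁² + σ₂²) / δ²
  = (1.645 + 0.842)² · (9² + 11² = 202) / 3.3²
  = 6.1852 · 202 / 10.89
  = 114.73
Adjust for 90% response: 114.73 / 0.90 = 127.48.
Round up → n = 128 per group.

n = 128 per group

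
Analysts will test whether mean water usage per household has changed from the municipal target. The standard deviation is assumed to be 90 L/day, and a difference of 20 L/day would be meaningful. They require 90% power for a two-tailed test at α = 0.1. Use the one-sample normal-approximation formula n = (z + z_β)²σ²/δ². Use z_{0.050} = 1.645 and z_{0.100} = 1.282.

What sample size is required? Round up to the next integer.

n = 174

n = (z_{α/2} + z_β)² · σ² / δ²
  = (1.645 + 1.282)² · 90² / 20²
  = 8.5673 · 8100 / 400
  = 173.49
Round up → n = 174.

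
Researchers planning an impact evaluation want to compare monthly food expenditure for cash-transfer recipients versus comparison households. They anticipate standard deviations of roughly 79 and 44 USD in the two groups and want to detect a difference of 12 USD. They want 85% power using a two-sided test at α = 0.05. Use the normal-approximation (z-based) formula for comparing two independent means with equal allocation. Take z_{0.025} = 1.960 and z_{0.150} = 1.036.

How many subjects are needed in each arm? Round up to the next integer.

n = 510 per group

n = (z_{α/2} + z_β)² · (σ₁² + σ₂²) / δ²
  = (1.960 + 1.036)² · (79² + 44² = 8177) / 12²
  = 8.9760 · 8177 / 144
  = 509.70
Round up → n = 510 per group.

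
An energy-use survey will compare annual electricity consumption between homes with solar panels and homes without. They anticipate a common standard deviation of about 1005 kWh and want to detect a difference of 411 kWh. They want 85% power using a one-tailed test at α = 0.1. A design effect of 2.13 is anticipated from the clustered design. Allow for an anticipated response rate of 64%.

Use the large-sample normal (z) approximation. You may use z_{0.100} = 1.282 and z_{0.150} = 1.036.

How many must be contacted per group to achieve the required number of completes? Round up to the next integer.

n = (z_α + z_β)² · (σ₁² + σ₂²) / δ²
  = (1.282 + 1.036)² · (2·1005² = 2020050) / 411²
  = 5.3731 · 2020050 / 168921
  = 64.25
Design effect: 2.13 × 64.25 = 136.86.
Adjust for 64% response: 136.86 / 0.64 = 213.85.
Round up → n = 214 per group.

n = 214 per group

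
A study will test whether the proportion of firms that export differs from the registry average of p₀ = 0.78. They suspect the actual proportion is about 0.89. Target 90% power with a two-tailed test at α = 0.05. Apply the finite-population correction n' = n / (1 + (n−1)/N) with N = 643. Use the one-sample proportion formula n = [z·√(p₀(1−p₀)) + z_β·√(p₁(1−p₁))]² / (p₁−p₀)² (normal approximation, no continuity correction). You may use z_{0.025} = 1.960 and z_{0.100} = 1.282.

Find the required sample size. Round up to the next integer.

n = 103

n = [z_{α/2}·√(p₀q₀) + z_β·√(p₁q₁)]² / (p₁ − p₀)²
  = [1.960·√(0.78·0.22) + 1.282·√(0.89·0.11)]² / (0.11)²
  = [1.960·0.4142 + 1.282·0.3129]² / 0.0121
  = [1.2130]² / 0.0121
  = 121.61
Finite-population correction (N = 643): 121.61 / (1 + (121.61 − 1)/643) = 102.40.
Round up → n = 103.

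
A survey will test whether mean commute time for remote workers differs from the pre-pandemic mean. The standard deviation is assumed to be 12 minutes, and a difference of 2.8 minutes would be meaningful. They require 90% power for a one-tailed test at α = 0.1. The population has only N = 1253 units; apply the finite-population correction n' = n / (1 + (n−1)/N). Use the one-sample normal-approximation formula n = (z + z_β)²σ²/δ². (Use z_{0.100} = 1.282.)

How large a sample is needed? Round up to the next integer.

n = (z_α + z_β)² · σ² / δ²
  = (1.282 + 1.282)² · 12² / 2.8²
  = 6.5741 · 144 / 7.84
  = 120.75
Finite-population correction (N = 1253): 120.75 / (1 + (120.75 − 1)/1253) = 110.22.
Round up → n = 111.

n = 111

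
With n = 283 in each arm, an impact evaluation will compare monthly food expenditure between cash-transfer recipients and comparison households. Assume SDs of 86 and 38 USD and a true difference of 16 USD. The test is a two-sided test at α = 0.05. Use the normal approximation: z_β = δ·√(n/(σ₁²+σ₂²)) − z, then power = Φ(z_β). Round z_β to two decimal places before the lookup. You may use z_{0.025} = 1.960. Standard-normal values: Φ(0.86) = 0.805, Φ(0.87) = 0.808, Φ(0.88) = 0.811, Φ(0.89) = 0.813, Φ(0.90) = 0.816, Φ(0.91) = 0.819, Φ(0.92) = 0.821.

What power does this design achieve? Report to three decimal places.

Power ≈ 0.816

z_β = δ·√(n/(σ₁²+σ₂²)) − z_{α/2}
    = 16 · √(283/8840) − 1.960
    = 16 · 0.17892 − 1.960
    = 2.8628 − 1.960 = 0.9028 → 0.90
Power = Φ(0.90) = 0.816.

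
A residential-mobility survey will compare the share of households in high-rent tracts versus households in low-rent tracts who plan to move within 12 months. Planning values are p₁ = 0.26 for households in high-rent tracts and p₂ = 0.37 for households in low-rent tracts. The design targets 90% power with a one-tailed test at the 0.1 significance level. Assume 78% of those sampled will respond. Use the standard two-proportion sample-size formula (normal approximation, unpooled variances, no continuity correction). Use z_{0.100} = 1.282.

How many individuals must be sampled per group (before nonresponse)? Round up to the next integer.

n = 297 per group

n = (z_α + z_β)² · [p₁(1−p₁) + p₂(1−p₂)] / (p₁ − p₂)²
  = (1.282 + 1.282)² · (0.26·0.74 + 0.37·0.63) / (-0.11)²
  = (2.564)² · (0.1924 + 0.2331) / 0.0121
  = 6.5741 · 0.4255 / 0.0121
  = 231.18
Adjust for 78% response: 231.18 / 0.78 = 296.38.
Round up → n = 297 per group.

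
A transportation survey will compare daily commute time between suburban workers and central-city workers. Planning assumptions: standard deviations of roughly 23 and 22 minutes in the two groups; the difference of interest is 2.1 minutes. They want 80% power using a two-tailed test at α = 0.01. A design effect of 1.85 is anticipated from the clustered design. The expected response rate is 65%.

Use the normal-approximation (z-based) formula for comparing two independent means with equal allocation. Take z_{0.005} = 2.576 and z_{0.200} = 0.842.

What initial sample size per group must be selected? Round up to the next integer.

n = 7638 per group

n = (z_{α/2} + z_β)² · (σ₁² + σ₂²) / δ²
  = (2.576 + 0.842)² · (23² + 22² = 1013) / 2.1²
  = 11.6827 · 1013 / 4.41
  = 2683.58
Design effect: 1.85 × 2683.58 = 4964.63.
Adjust for 65% response: 4964.63 / 0.65 = 7637.89.
Round up → n = 7638 per group.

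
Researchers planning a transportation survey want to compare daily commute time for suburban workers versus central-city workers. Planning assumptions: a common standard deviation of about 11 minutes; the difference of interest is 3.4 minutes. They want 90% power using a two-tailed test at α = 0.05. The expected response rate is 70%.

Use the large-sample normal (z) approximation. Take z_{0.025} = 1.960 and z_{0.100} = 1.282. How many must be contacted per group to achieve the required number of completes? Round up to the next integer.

n = (z_{α/2} + z_β)² · (σ₁² + σ₂²) / δ²
  = (1.960 + 1.282)² · (2·11² = 242) / 3.4²
  = 10.5106 · 242 / 11.56
  = 220.03
Adjust for 70% response: 220.03 / 0.70 = 314.33.
Round up → n = 315 per group.

n = 315 per group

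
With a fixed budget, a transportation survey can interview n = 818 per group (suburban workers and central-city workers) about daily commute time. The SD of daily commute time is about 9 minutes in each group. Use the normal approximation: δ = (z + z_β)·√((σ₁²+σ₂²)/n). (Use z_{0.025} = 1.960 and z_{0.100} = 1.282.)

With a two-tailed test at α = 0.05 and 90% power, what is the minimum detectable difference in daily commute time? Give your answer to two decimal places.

Minimum detectable difference ≈ 1.44 minutes

δ = (z_{α/2} + z_β) · √((σ₁²+σ₂²)/n)
  = (1.960 + 1.282) · √(162/818)
  = 3.242 · √0.19804
  = 3.242 · 0.4450
  = 1.4428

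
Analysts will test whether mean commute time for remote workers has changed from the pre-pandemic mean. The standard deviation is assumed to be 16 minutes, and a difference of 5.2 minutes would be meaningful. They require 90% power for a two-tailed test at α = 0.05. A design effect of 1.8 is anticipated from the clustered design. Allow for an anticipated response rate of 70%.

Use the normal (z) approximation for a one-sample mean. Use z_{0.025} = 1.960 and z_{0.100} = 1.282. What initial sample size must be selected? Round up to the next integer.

n = (z_{α/2} + z_β)² · σ² / δ²
  = (1.960 + 1.282)² · 16² / 5.2²
  = 10.5106 · 256 / 27.04
  = 99.51
Design effect: 1.8 × 99.51 = 179.11.
Adjust for 70% response: 179.11 / 0.70 = 255.88.
Round up → n = 256.

n = 256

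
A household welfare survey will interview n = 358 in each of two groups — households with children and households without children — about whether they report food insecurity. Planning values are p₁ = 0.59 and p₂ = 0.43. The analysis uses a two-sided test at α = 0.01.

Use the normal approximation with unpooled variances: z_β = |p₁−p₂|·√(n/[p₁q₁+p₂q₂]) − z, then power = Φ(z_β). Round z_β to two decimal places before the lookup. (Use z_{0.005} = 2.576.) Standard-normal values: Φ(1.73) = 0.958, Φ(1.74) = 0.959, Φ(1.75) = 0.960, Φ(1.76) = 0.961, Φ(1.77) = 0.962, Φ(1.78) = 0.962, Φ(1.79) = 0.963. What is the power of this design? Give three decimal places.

Power ≈ 0.961

z_β = |p₁−p₂|·√(n/[p₁q₁+p₂q₂]) − z_{α/2}
    = 0.16 · √(358/0.4870) − 2.576
    = 0.16 · 27.1130 − 2.576
    = 4.3381 − 2.576 = 1.7621 → 1.76
Power = Φ(1.76) = 0.961.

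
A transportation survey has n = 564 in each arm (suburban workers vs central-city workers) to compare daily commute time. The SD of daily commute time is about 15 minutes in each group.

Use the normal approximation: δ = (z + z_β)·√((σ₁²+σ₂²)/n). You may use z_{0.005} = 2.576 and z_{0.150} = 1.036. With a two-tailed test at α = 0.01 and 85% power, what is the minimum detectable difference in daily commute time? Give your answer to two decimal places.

Minimum detectable difference ≈ 3.23 minutes

δ = (z_{α/2} + z_β) · √((σ₁²+σ₂²)/n)
  = (2.576 + 1.036) · √(450/564)
  = 3.612 · √0.79787
  = 3.612 · 0.8932
  = 3.2264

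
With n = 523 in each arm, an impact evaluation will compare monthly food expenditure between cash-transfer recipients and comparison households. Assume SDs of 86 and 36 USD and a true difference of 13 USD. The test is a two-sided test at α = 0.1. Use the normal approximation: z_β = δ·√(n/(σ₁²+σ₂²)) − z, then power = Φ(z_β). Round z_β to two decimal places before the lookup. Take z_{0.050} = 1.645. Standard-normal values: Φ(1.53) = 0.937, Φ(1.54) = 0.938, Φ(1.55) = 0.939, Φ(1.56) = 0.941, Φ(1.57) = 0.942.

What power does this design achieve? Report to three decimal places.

z_β = δ·√(n/(σ₁²+σ₂²)) − z_{α/2}
    = 13 · √(523/8692) − 1.645
    = 13 · 0.24530 − 1.645
    = 3.1889 − 1.645 = 1.5439 → 1.54
Power = Φ(1.54) = 0.938.

Power ≈ 0.938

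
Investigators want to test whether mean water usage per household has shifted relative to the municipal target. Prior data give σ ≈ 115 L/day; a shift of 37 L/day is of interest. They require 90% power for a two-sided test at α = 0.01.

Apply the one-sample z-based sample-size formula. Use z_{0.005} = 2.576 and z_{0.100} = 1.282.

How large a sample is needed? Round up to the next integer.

n = (z_{α/2} + z_β)² · σ² / δ²
  = (2.576 + 1.282)² · 115² / 37²
  = 14.8842 · 13225 / 1369
  = 143.79
Round up → n = 144.

n = 144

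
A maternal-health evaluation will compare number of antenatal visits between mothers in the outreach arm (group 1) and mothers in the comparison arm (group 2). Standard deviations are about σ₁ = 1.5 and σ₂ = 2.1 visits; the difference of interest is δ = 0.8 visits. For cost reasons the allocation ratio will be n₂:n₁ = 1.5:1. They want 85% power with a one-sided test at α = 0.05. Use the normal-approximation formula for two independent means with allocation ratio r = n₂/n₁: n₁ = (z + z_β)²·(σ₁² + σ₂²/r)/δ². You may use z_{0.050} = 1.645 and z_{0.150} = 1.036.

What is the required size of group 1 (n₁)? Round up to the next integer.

n₁ = (z_α + z_β)² · (σ₁² + σ₂²/r) / δ²
   = (1.645 + 1.036)² · (1.5² + 2.1²/1.5) / 0.8²
   = 7.1878 · (2.25 + 2.94) / 0.64
   = 7.1878 · 5.19 / 0.64
   = 58.29
Round up → n₁ = 59; n₂ = r·n₁ = 1.5 × 59 = 89.

n₁ = 59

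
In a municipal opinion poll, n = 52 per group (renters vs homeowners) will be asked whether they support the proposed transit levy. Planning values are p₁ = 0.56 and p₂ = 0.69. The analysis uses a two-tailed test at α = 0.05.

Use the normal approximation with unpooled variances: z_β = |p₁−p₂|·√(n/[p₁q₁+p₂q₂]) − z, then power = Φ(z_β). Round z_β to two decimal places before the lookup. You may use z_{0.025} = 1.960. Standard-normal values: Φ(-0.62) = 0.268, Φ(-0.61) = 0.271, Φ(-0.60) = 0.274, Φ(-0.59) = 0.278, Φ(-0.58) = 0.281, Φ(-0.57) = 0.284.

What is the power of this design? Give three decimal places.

Power ≈ 0.281

z_β = |p₁−p₂|·√(n/[p₁q₁+p₂q₂]) − z_{α/2}
    = 0.13 · √(52/0.4603) − 1.960
    = 0.13 · 10.6287 − 1.960
    = 1.3817 − 1.960 = -0.5783 → -0.58
Power = Φ(-0.58) = 0.281.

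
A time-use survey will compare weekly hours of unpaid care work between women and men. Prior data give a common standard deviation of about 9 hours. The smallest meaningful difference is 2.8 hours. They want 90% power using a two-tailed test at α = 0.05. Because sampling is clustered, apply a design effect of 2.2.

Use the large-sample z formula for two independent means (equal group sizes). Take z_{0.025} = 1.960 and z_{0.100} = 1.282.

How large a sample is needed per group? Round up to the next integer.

n = (z_{α/2} + z_β)² · (σ₁² + σ₂²) / δ²
  = (1.960 + 1.282)² · (2·9² = 162) / 2.8²
  = 10.5106 · 162 / 7.84
  = 217.18
Design effect: 2.2 × 217.18 = 477.80.
Round up → n = 478 per group.

n = 478 per group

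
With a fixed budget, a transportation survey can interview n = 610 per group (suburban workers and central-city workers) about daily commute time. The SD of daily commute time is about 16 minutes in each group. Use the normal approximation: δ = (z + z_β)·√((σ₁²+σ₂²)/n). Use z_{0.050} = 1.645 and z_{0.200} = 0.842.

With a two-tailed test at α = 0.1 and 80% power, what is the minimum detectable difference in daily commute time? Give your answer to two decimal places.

Minimum detectable difference ≈ 2.28 minutes

δ = (z_{α/2} + z_β) · √((σ₁²+σ₂²)/n)
  = (1.645 + 0.842) · √(512/610)
  = 2.487 · √0.83934
  = 2.487 · 0.9162
  = 2.2785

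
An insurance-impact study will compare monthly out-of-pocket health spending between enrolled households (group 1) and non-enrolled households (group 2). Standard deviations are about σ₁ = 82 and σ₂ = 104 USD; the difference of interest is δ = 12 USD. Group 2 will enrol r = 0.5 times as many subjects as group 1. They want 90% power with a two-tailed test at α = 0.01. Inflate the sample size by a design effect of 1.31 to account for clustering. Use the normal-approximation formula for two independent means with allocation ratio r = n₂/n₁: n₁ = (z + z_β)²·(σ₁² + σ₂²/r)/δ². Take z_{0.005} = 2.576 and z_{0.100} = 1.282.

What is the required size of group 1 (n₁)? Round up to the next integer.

n₁ = 3840

n₁ = (z_{α/2} + z_β)² · (σ₁² + σ₂²/r) / δ²
   = (2.576 + 1.282)² · (82² + 104²/0.5) / 12²
   = 14.8842 · (6724 + 21632) / 144
   = 14.8842 · 28356 / 144
   = 2930.94
Design effect: 1.31 × 2930.94 = 3839.53.
Round up → n₁ = 3840; n₂ = r·n₁ = 0.5 × 3840 = 1920.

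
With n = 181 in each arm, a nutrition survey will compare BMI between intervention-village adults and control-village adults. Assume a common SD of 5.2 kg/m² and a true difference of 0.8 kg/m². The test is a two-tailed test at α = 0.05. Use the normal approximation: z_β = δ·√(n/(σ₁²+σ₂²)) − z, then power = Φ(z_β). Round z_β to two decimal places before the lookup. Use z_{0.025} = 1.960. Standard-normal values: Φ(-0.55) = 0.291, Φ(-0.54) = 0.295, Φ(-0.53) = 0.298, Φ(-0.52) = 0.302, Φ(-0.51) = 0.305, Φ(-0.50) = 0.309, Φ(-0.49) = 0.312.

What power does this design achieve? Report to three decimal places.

Power ≈ 0.309

z_β = δ·√(n/(σ₁²+σ₂²)) − z_{α/2}
    = 0.8 · √(181/54.08) − 1.960
    = 0.8 · 1.82945 − 1.960
    = 1.4636 − 1.960 = -0.4964 → -0.50
Power = Φ(-0.50) = 0.309.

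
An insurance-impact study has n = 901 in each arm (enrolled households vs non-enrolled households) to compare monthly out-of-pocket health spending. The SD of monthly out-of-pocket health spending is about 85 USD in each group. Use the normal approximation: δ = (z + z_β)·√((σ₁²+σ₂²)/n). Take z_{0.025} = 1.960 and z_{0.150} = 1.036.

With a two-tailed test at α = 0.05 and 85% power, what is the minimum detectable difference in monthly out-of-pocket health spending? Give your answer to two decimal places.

δ = (z_{α/2} + z_β) · √((σ₁²+σ₂²)/n)
  = (1.960 + 1.036) · √(14450/901)
  = 2.996 · √16.0377
  = 2.996 · 4.0047
  = 11.9981

Minimum detectable difference ≈ 12.00 USD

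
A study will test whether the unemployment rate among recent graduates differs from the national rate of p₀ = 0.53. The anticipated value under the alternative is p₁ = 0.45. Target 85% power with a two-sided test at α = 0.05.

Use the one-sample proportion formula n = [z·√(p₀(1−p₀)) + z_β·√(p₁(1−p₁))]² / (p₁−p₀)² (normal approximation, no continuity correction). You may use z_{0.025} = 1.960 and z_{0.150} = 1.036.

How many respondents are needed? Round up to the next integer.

n = 349

n = [z_{α/2}·√(p₀q₀) + z_β·√(p₁q₁)]² / (p₁ − p₀)²
  = [1.960·√(0.53·0.47) + 1.036·√(0.45·0.55)]² / (-0.08)²
  = [1.960·0.4991 + 1.036·0.4975]² / 0.0064
  = [1.4936]² / 0.0064
  = 348.59
Round up → n = 349.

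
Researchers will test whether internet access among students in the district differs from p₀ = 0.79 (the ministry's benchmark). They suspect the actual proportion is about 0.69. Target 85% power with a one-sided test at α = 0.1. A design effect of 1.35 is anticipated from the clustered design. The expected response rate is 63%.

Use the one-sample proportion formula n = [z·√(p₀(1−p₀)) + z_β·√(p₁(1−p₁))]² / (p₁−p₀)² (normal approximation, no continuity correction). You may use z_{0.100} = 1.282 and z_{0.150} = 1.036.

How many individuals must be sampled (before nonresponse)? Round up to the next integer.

n = [z_α·√(p₀q₀) + z_β·√(p₁q₁)]² / (p₁ − p₀)²
  = [1.282·√(0.79·0.21) + 1.036·√(0.69·0.31)]² / (-0.10)²
  = [1.282·0.4073 + 1.036·0.4625]² / 0.0100
  = [1.0013]² / 0.0100
  = 100.26
Design effect: 1.35 × 100.26 = 135.35.
Adjust for 63% response: 135.35 / 0.63 = 214.85.
Round up → n = 215.

n = 215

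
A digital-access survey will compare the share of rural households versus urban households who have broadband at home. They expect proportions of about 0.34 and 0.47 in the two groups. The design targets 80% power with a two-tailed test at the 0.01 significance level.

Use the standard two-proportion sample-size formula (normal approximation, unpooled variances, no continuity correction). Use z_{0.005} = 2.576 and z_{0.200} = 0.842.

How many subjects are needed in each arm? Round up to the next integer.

n = (z_{α/2} + z_β)² · [p₁(1−p₁) + p₂(1−p₂)] / (p₁ − p₂)²
  = (2.576 + 0.842)² · (0.34·0.66 + 0.47·0.53) / (-0.13)²
  = (3.418)² · (0.2244 + 0.2491) / 0.0169
  = 11.6827 · 0.4735 / 0.0169
  = 327.32
Round up → n = 328 per group.

n = 328 per group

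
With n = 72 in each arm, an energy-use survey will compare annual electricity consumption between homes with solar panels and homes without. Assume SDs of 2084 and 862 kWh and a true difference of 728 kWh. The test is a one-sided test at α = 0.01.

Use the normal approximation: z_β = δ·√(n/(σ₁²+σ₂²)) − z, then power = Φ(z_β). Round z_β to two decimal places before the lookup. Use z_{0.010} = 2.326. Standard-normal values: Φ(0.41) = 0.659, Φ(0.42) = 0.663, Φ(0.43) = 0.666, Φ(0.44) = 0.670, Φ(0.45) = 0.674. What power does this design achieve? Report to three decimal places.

Power ≈ 0.659

z_β = δ·√(n/(σ₁²+σ₂²)) − z_α
    = 728 · √(72/5086100) − 2.326
    = 728 · 0.00376 − 2.326
    = 2.7391 − 2.326 = 0.4131 → 0.41
Power = Φ(0.41) = 0.659.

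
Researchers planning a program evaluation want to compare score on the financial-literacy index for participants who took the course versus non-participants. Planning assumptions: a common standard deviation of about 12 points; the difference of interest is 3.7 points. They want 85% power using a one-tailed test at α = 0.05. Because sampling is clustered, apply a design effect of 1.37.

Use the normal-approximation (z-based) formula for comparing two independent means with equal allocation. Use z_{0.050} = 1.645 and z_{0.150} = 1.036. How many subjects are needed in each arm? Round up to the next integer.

n = (z_α + z_β)² · (σ₁² + σ₂²) / δ²
  = (1.645 + 1.036)² · (2·12² = 288) / 3.7²
  = 7.1878 · 288 / 13.69
  = 151.21
Design effect: 1.37 × 151.21 = 207.16.
Round up → n = 208 per group.

n = 208 per group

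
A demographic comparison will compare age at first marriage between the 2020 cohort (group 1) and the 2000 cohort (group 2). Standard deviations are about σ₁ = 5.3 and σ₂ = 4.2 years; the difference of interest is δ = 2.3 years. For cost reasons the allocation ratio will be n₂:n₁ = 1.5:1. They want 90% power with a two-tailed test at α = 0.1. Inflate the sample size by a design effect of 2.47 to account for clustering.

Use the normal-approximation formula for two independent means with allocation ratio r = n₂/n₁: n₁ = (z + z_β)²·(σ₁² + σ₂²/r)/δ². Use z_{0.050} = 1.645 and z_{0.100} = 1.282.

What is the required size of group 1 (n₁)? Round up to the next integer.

n₁ = 160

n₁ = (z_{α/2} + z_β)² · (σ₁² + σ₂²/r) / δ²
   = (1.645 + 1.282)² · (5.3² + 4.2²/1.5) / 2.3²
   = 8.5673 · (28.09 + 11.76) / 5.29
   = 8.5673 · 39.85 / 5.29
   = 64.54
Design effect: 2.47 × 64.54 = 159.41.
Round up → n₁ = 160; n₂ = r·n₁ = 1.5 × 160 = 240.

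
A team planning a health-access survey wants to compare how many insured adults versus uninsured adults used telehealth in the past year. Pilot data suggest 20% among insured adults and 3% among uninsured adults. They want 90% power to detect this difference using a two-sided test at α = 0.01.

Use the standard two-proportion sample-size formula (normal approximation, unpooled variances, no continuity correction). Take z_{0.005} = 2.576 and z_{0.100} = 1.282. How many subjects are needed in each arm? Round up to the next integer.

n = (z_{α/2} + z_β)² · [p₁(1−p₁) + p₂(1−p₂)] / (p₁ − p₂)²
  = (2.576 + 1.282)² · (0.20·0.80 + 0.03·0.97) / (0.17)²
  = (3.858)² · (0.1600 + 0.0291) / 0.0289
  = 14.8842 · 0.1891 / 0.0289
  = 97.39
Round up → n = 98 per group.

n = 98 per group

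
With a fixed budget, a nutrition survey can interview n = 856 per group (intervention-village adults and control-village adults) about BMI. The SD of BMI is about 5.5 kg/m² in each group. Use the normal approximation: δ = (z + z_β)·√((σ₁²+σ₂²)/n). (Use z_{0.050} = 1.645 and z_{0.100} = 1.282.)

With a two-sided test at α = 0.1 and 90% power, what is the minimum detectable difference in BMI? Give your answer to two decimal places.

δ = (z_{α/2} + z_β) · √((σ₁²+σ₂²)/n)
  = (1.645 + 1.282) · √(60.5/856)
  = 2.927 · √0.07068
  = 2.927 · 0.2659
  = 0.7782

Minimum detectable difference ≈ 0.78 kg/m²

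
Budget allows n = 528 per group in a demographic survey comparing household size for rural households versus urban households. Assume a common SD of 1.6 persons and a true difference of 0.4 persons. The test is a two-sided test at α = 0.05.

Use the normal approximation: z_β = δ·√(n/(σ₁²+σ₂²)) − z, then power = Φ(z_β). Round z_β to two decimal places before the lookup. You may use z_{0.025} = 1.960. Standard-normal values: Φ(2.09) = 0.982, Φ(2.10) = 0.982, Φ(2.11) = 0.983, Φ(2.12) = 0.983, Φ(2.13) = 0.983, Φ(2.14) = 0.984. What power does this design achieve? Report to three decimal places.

Power ≈ 0.982

z_β = δ·√(n/(σ₁²+σ₂²)) − z_{α/2}
    = 0.4 · √(528/5.12) − 1.960
    = 0.4 · 10.15505 − 1.960
    = 4.0620 − 1.960 = 2.1020 → 2.10
Power = Φ(2.10) = 0.982.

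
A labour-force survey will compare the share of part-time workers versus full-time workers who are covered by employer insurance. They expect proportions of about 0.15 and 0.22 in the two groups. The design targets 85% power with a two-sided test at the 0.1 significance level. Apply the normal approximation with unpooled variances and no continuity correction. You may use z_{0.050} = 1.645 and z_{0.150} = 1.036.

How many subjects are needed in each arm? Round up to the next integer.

n = (z_{α/2} + z_β)² · [p₁(1−p₁) + p₂(1−p₂)] / (p₁ − p₂)²
  = (1.645 + 1.036)² · (0.15·0.85 + 0.22·0.78) / (-0.07)²
  = (2.681)² · (0.1275 + 0.1716) / 0.0049
  = 7.1878 · 0.2991 / 0.0049
  = 438.75
Round up → n = 439 per group.

n = 439 per group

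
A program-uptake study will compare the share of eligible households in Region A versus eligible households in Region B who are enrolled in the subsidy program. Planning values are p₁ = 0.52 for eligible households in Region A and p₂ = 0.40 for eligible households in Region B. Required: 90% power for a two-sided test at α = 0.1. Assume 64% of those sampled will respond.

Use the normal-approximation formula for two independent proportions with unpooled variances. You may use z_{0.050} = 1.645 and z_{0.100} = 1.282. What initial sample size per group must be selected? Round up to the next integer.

n = (z_{α/2} + z_β)² · [p₁(1−p₁) + p₂(1−p₂)] / (p₁ − p₂)²
  = (1.645 + 1.282)² · (0.52·0.48 + 0.40·0.60) / (0.12)²
  = (2.927)² · (0.2496 + 0.2400) / 0.0144
  = 8.5673 · 0.4896 / 0.0144
  = 291.29
Adjust for 64% response: 291.29 / 0.64 = 455.14.
Round up → n = 456 per group.

n = 456 per group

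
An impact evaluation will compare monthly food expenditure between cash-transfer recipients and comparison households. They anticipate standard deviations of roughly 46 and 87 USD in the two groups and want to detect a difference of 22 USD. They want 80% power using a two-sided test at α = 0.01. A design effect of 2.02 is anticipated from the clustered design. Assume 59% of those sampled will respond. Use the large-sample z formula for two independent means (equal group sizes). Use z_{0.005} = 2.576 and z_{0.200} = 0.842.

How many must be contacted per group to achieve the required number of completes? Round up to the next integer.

n = 801 per group

n = (z_{α/2} + z_β)² · (σ₁² + σ₂²) / δ²
  = (2.576 + 0.842)² · (46² + 87² = 9685) / 22²
  = 11.6827 · 9685 / 484
  = 233.78
Design effect: 2.02 × 233.78 = 472.23.
Adjust for 59% response: 472.23 / 0.59 = 800.38.
Round up → n = 801 per group.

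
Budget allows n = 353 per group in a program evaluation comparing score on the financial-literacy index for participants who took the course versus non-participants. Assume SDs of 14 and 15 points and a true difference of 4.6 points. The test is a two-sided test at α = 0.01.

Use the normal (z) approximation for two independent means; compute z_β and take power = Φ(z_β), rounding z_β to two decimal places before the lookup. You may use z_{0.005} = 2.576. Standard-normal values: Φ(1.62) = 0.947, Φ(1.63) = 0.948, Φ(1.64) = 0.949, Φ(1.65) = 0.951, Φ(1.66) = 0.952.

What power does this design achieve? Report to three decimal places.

Power ≈ 0.949

z_β = δ·√(n/(σ₁²+σ₂²)) − z_{α/2}
    = 4.6 · √(353/421) − 2.576
    = 4.6 · 0.91569 − 2.576
    = 4.2122 − 2.576 = 1.6362 → 1.64
Power = Φ(1.64) = 0.949.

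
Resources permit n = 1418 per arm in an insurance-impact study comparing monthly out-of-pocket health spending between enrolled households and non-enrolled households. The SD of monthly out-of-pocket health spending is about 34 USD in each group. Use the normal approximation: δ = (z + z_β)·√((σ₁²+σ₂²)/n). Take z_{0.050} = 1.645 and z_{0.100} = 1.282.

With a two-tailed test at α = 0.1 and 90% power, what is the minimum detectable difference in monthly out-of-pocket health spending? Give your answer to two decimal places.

Minimum detectable difference ≈ 3.74 USD

δ = (z_{α/2} + z_β) · √((σ₁²+σ₂²)/n)
  = (1.645 + 1.282) · √(2312/1418)
  = 2.927 · √1.6305
  = 2.927 · 1.2769
  = 3.7375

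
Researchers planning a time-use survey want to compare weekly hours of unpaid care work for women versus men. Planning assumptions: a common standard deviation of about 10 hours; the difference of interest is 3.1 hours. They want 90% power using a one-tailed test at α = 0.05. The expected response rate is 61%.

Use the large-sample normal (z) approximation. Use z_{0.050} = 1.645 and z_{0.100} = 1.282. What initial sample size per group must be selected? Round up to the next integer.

n = 293 per group

n = (z_α + z_β)² · (σ₁² + σ₂²) / δ²
  = (1.645 + 1.282)² · (2·10² = 200) / 3.1²
  = 8.5673 · 200 / 9.61
  = 178.30
Adjust for 61% response: 178.30 / 0.61 = 292.30.
Round up → n = 293 per group.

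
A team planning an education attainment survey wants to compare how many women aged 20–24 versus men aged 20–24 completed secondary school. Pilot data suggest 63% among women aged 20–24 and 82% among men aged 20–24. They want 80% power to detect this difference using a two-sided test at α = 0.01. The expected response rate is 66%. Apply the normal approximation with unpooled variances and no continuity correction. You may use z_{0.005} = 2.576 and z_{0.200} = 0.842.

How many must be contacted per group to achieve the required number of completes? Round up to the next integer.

n = 187 per group

n = (z_{α/2} + z_β)² · [p₁(1−p₁) + p₂(1−p₂)] / (p₁ − p₂)²
  = (2.576 + 0.842)² · (0.63·0.37 + 0.82·0.18) / (-0.19)²
  = (3.418)² · (0.2331 + 0.1476) / 0.0361
  = 11.6827 · 0.3807 / 0.0361
  = 123.20
Adjust for 66% response: 123.20 / 0.66 = 186.67.
Round up → n = 187 per group.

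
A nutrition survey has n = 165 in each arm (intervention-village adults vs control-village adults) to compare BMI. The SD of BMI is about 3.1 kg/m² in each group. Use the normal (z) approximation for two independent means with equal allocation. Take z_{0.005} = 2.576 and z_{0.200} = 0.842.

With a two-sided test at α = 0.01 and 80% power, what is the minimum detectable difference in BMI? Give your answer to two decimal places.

Minimum detectable difference ≈ 1.17 kg/m²

δ = (z_{α/2} + z_β) · √((σ₁²+σ₂²)/n)
  = (2.576 + 0.842) · √(19.22/165)
  = 3.418 · √0.11648
  = 3.418 · 0.3413
  = 1.1666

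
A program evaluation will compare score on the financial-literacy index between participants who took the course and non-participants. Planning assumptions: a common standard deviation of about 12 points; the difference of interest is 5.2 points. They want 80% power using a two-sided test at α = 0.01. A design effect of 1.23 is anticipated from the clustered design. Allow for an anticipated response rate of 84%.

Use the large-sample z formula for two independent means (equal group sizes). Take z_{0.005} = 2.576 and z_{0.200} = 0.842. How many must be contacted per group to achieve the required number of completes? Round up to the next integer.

n = (z_{α/2} + z_β)² · (σ₁² + σ₂²) / δ²
  = (2.576 + 0.842)² · (2·12² = 288) / 5.2²
  = 11.6827 · 288 / 27.04
  = 124.43
Design effect: 1.23 × 124.43 = 153.05.
Adjust for 84% response: 153.05 / 0.84 = 182.20.
Round up → n = 183 per group.

n = 183 per group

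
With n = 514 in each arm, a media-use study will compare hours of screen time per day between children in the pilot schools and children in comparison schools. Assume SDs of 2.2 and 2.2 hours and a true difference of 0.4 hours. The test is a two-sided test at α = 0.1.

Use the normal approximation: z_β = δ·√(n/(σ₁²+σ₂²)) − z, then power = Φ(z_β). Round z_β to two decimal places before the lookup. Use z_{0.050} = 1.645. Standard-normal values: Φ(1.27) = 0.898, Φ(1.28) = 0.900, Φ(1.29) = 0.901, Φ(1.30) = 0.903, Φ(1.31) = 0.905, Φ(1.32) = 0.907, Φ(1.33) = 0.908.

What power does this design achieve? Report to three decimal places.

z_β = δ·√(n/(σ₁²+σ₂²)) − z_{α/2}
    = 0.4 · √(514/9.68) − 1.645
    = 0.4 · 7.28692 − 1.645
    = 2.9148 − 1.645 = 1.2698 → 1.27
Power = Φ(1.27) = 0.898.

Power ≈ 0.898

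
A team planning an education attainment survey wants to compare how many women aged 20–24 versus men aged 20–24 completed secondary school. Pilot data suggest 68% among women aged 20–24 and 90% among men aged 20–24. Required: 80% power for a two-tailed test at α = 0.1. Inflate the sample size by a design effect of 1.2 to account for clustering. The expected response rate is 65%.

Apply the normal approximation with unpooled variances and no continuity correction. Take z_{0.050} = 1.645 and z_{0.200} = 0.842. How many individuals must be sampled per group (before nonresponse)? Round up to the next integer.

n = (z_{α/2} + z_β)² · [p₁(1−p₁) + p₂(1−p₂)] / (p₁ − p₂)²
  = (1.645 + 0.842)² · (0.68·0.32 + 0.90·0.10) / (-0.22)²
  = (2.487)² · (0.2176 + 0.0900) / 0.0484
  = 6.1852 · 0.3076 / 0.0484
  = 39.31
Design effect: 1.2 × 39.31 = 47.17.
Adjust for 65% response: 47.17 / 0.65 = 72.57.
Round up → n = 73 per group.

n = 73 per group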